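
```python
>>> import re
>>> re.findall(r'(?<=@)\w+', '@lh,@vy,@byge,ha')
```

['lh', 'vy', 'byge']

The lookaround is zero-width — it requires the adjacent text to match without consuming it, so the asserted text isn't part of the match.
Matches: at [1:3] → 'lh'; at [5:7] → 'vy'; at [9:13] → 'byge'.
No capturing groups, so `findall` returns the 3 full match strings.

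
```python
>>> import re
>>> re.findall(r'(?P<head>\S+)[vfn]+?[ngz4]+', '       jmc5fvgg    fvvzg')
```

The pattern matches one or more of a non-whitespace character (captured as 'head'); then one or more of one of [vfn] (lazy); then one or more of one of [ngz4].
Scanning left to right: at [7:15] match 'jmc5fvgg', group 1 = 'jmc5f'; at [19:24] match 'fvvzg', group 1 = 'fv'.
`findall` collects group 1 from each match (2 total).

['jmc5f', 'fv']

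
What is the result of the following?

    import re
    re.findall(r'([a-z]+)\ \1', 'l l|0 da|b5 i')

A backreference is literal: `\1` must see the identical characters the first group matched.
`findall` collects group 1 from the one match (1 total).

['l']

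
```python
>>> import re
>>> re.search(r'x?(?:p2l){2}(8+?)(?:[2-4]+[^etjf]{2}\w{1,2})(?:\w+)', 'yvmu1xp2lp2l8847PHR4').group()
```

Pattern: optionally a literal 'x', then the literal 'p2l' repeated 2 times; then one or more of a literal '8' (lazy) (captured); then one or more of a character in [2-4], then exactly 2 of any character except [etjf], then 1 to 2 of a word character (non-capturing group); then one or more of a word character (non-capturing group).
`re.search` tries every starting position until one works.
The match spans [5:20] → 'xp2lp2l8847PHR4'.
Captured: group 1 = '88'.

'xp2lp2l8847PHR4'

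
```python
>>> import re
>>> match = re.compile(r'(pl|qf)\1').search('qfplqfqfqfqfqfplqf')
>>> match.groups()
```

The match spans [4:8] → 'qfqf'.
Captured: group 1 = 'qf'.

('qf',)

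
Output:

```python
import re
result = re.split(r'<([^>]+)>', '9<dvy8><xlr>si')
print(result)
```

['9', 'dvy8', '', 'xlr', 'si']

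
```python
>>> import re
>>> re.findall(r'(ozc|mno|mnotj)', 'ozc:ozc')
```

['ozc', 'ozc']

Matches: at [0:3] match 'ozc', group 1 = 'ozc'; at [4:7] match 'ozc', group 1 = 'ozc'.
`findall` collects group 1 from each match (2 total).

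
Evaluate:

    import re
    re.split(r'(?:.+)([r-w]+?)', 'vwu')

Pattern: one or more of any character (non-capturing group); then one or more of a character in [r-w] (lazy) (captured).
Matches to split on: at [0:3] → 'vwu'.
Because the pattern has a capturing group, `split` also inserts each captured text between the pieces.

['', 'u', '']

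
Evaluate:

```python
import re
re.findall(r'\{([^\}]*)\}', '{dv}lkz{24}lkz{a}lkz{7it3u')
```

Because there's exactly one group, `findall` drops the full match and keeps group 1 from each hit.

['dv', '24', 'a']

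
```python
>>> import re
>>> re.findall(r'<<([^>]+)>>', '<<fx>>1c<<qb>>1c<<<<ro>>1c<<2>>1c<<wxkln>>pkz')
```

['fx', 'qb', '<<ro', '2', 'wxkln']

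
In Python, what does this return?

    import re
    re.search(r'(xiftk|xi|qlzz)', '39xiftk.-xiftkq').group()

'xiftk'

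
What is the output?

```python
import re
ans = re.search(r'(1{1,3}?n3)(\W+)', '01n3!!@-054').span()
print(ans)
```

The match spans [1:8] → '1n3!!@-'.

(1, 8)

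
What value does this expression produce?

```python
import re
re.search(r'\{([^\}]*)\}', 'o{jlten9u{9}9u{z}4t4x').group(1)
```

'jlten9u{9'

`re.search` tries every starting position until one works.
The match spans [1:12] → '{jlten9u{9}'.
Captured: group 1 = 'jlten9u{9'.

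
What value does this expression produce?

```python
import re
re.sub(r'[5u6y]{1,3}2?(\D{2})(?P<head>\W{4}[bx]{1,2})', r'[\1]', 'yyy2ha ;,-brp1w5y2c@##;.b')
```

This matches 1 to 3 of one of [5u6y], then optionally the literal '2'; then exactly 2 of a non-digit (captured); then exactly 4 of a non-word character, then 1 to 2 of one of [bx] (captured as 'head').
`\1` in the replacement pulls in group 1's text for each match.

'[ha]rp1w[c@]'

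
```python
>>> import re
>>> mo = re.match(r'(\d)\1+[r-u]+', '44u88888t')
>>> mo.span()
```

(0, 3)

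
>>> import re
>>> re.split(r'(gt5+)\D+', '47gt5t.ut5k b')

The pattern matches the literal 'gt', then one or more of a literal '5' (captured); then one or more of a non-digit.
Matches to split on: at [2:9] → 'gt5t.ut'.
The group in the pattern means `split` returns the separators' captures alongside the pieces.

['47', 'gt5', '5k b']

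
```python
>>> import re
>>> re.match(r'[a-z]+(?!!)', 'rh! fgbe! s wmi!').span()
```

Because the assertion is negative and zero-width, positions next to the forbidden text are skipped.
`match` is anchored at position 0; if the pattern doesn't fit there, it returns None.
The match spans [0:1] → 'r'.

(0, 1)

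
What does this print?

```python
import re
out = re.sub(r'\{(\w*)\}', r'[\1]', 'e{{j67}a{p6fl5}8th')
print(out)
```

e{[j67]a[p6fl5]8th

Matches: at [2:7] → '{j67}'; at [8:15] → '{p6fl5}'.
The replacement refers to a captured group, so each match is rewritten using its own captured text.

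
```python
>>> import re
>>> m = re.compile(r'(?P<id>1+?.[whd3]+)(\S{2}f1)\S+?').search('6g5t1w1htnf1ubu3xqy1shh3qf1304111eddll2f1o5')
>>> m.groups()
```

('1shh', '3qf1')

The match spans [19:28] → '1shh3qf13'.
Captured: group 1 = '1shh', group 2 = '3qf1'.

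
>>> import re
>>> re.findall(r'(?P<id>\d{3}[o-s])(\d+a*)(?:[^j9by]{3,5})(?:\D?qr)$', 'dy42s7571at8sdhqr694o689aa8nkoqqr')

2 groups means the one result is a tuple of 2 captured strings — 1 here.

[('694o', '689aa')]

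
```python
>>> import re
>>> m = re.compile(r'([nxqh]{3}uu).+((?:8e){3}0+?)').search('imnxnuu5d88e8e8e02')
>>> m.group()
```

The match spans [2:17] → 'nxnuu5d88e8e8e0'.

'nxnuu5d88e8e8e0'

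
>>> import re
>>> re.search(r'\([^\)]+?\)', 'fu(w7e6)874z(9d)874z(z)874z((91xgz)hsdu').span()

(2, 8)

`re.search` scans for the first position where the pattern succeeds.
The match spans [2:8] → '(w7e6)'.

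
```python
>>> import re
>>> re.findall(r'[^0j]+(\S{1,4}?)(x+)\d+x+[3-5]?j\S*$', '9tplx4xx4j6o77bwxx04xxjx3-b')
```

This matches one or more of any character except [0j]; then 1 to 4 of a non-whitespace character (lazy) (captured); then one or more of a literal 'x' (captured); then one or more of a digit, then one or more of the literal 'x'; then optionally a character in [3-5], then the literal 'j', then zero or more of a non-whitespace character; then anchored at the end.
Scanning left to right: at [0:27] match '9tplx4xx4j6o77bwxx04xxjx3-b', groups = ('l', 'x').
`findall` packs the 2 group values into a tuple for every match.

[('l', 'x')]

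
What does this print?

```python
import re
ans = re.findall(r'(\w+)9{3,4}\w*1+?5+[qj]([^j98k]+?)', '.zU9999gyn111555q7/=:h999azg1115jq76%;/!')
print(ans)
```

[('zU9', '7'), ('h', 'q')]

With the lazy modifier that quantifier settles for the fewest repetitions that let the rest of the pattern succeed (the atoms after it are unaffected and can still be greedy).
2 groups means each result is a tuple of 2 captured strings — 2 here.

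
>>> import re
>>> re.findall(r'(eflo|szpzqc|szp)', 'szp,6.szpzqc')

Alternation isn't longest-match — the leftmost alternative that fits at this position is chosen.
Matches: at [0:3] match 'szp', group 1 = 'szp'; at [6:12] match 'szpzqc', group 1 = 'szpzqc'.
`findall` collects group 1 from each match (2 total).

['szp', 'szpzqc']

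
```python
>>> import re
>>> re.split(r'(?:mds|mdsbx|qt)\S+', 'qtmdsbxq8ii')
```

['', '']

Matches to split on: at [0:11] → 'qtmdsbxq8ii'.
Splitting on the pattern gives 2 pieces.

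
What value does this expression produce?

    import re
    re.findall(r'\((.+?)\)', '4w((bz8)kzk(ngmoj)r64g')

Because the quantifier is non-greedy, it stops expanding at the earliest point where the rest of the pattern can succeed.
Matches: at [2:8] match '((bz8)', group 1 = '(bz8'; at [11:18] match '(ngmoj)', group 1 = 'ngmoj'.
One capturing group, so `findall` returns just the captured substring from each match — 2 in all.

['(bz8', 'ngmoj']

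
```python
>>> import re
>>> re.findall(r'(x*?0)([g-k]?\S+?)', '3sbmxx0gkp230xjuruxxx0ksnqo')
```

The pattern matches zero or more of the literal 'x' (lazy), then the literal '0' (captured); then optionally a character in [g-k], then one or more of a non-whitespace character (lazy) (captured).
A `+?`/`*?`/`{m,n}?` starts at its minimum and grows only as far as needed for what follows to match.
Walking the string: at [4:9] match 'xx0gk', groups = ('xx0', 'gk'); at [12:14] match '0x', groups = ('0', 'x'); at [18:24] match 'xxx0ks', groups = ('xxx0', 'ks').
2 groups means each result is a tuple of 2 captured strings — 3 here.

[('xx0', 'gk'), ('0', 'x'), ('xxx0', 'ks')]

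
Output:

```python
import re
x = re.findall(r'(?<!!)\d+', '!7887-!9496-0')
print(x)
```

['887', '496', '0']

The negative lookahead/lookbehind blocks any match where the forbidden context is present.
With no groups in the pattern, `findall` gives back each whole match — 3 here.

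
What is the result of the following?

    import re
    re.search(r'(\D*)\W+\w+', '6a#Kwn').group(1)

'a'

The match spans [1:6] → 'a#Kwn'.
Captured: group 1 = 'a'.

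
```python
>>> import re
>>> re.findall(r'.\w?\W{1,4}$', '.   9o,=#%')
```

The pattern matches any character, then optionally a word character; then 1 to 4 of a non-word character; then anchored at the end.
Scanning left to right: at [4:10] → '9o,=#%'.
`findall` yields the raw match text (1 of them) because the pattern has no groups.

['9o,=#%']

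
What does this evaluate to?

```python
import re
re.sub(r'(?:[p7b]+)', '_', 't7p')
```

This matches one or more of one of [p7b] (non-capturing group).
Matches: at [1:3] → '7p'.
Each match is replaced by '_'.

't_'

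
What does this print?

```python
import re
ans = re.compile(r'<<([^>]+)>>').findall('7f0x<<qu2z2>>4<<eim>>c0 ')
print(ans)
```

Walking the string: at [4:13] match '<<qu2z2>>', group 1 = 'qu2z2'; at [14:21] match '<<eim>>', group 1 = 'eim'.
`findall` collects group 1 from each match (2 total).

['qu2z2', 'eim']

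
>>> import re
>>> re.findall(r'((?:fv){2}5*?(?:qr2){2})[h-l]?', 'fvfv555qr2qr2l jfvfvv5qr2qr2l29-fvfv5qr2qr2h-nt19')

This matches the literal 'fv' repeated 2 times, then zero or more of a literal '5' (lazy), then the literal 'qr2' repeated 2 times (captured); then optionally a character in [h-l].
Matches: at [0:14] match 'fvfv555qr2qr2l', group 1 = 'fvfv555qr2qr2'; at [32:44] match 'fvfv5qr2qr2h', group 1 = 'fvfv5qr2qr2'.
Because there's exactly one group, `findall` drops the full match and keeps group 1 from each hit.

['fvfv555qr2qr2', 'fvfv5qr2qr2']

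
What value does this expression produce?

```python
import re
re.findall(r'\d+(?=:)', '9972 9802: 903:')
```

['9802', '903']

The `(?=…)`/`(?<=…)` assertion just peeks at neighbouring text; it doesn't advance the match position.
`findall` yields the raw match text (2 of them) because the pattern has no groups.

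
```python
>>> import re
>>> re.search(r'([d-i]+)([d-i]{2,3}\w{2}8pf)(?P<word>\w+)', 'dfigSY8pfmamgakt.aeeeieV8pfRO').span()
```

(0, 16)

Pattern: one or more of a character in [d-i] (captured); then 2 to 3 of a character in [d-i], then exactly 2 of a word character, then the literal '8pf' (captured); then one or more of a word character (captured as 'word').
`search` walks the string left to right and returns the first match it finds.
The match spans [0:16] → 'dfigSY8pfmamgakt'.
Captured: group 1 = 'df', group 2 = 'igSY8pf', group 3 = 'mamgakt'.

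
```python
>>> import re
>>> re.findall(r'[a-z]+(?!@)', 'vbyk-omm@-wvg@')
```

The negative lookaround is zero-width — it rules out positions where the adjacent text would match, without consuming anything.
Scanning left to right: at [0:4] → 'vbyk'; at [5:7] → 'om'; at [10:12] → 'wv'.
Since nothing is captured, `findall` lists the 3 matched substrings directly.

['vbyk', 'om', 'wv']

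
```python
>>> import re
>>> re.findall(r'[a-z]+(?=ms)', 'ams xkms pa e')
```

['a', 'xk']

Lookahead/lookbehind check context without consuming it, so the matched span excludes the asserted characters.
Matches: at [0:1] → 'a'; at [4:6] → 'xk'.
Since nothing is captured, `findall` lists the 2 matched substrings directly.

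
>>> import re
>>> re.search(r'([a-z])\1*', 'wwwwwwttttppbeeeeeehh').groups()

The match spans [0:6] → 'wwwwww'.
Captured: group 1 = 'w'.

('w',)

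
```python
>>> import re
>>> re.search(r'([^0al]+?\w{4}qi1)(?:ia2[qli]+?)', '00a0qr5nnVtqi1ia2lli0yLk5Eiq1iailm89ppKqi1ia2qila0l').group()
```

'qr5nnVtqi1ia2l'

Because the quantifier is non-greedy, it stops expanding at the earliest point where the rest of the pattern can succeed.
The match spans [4:18] → 'qr5nnVtqi1ia2l'.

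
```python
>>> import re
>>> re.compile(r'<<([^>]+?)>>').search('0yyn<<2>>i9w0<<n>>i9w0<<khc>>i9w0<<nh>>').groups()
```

Unlike `match`, `search` isn't anchored — it looks for the pattern anywhere in the string.
The match spans [4:9] → '<<2>>'.
Captured: group 1 = '2'.

('2',)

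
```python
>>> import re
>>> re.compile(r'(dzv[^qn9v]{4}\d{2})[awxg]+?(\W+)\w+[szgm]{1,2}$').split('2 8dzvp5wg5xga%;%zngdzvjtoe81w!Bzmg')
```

['2 8dzvp5wg5xga%;%zng', 'dzvjtoe81', '!', '']

Pattern: the literal 'dzv', then exactly 4 of any character except [qn9v], then exactly 2 of a digit (captured); then one or more of one of [awxg] (lazy); then one or more of a non-word character (captured); then one or more of a word character, then 1 to 2 of one of [szgm]; then anchored at the end.
Matches to split on: at [20:35] → 'dzvjtoe81w!Bzmg'.
`re.split` interleaves the captured-group text with the surrounding fragments.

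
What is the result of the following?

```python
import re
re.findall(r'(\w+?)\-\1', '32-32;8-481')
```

A backreference is literal: `\1` must see the identical characters the first group matched.
Scanning left to right: at [0:5] match '32-32', group 1 = '32'.
`findall` collects group 1 from the one match (1 total).

['32']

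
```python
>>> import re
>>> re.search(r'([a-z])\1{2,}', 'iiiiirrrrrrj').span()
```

(0, 5)

The backreference `\1` re-matches whatever the first group consumed, character for character.
The match spans [0:5] → 'iiiii'.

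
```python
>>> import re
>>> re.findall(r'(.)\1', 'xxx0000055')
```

['x', '0', '0', '5']

`\1` is not a pattern — it's the concrete string captured by group 1, re-applied verbatim.
Matches: at [0:2] match 'xx', group 1 = 'x'; at [3:5] match '00', group 1 = '0'; at [5:7] match '00', group 1 = '0'; at [8:10] match '55', group 1 = '5'.
Because there's exactly one group, `findall` drops the full match and keeps group 1 from each hit.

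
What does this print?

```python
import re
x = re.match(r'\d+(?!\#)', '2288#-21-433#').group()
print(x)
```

228

`(?!…)`/`(?<!…)` only lets a position through if the neighbouring text does NOT match; no characters are consumed.
With `match`, the pattern is implicitly anchored at the beginning.
The match spans [0:3] → '228'.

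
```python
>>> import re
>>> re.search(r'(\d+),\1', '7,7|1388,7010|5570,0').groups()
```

('7',)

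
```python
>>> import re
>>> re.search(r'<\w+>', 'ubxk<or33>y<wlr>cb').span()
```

The match spans [4:10] → '<or33>'.

(4, 10)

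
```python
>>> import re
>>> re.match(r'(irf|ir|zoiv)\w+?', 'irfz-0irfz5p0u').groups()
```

Branches in `(...|...)` are attempted left-to-right; the first branch that allows the whole pattern to succeed is taken.
`match` is anchored at position 0; if the pattern doesn't fit there, it returns None.
The match spans [0:4] → 'irfz'.
Captured: group 1 = 'irf'.

('irf',)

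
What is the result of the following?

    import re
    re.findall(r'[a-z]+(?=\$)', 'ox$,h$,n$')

The positive lookaround only admits positions where the adjacent text matches; those characters stay outside the span.
Scanning left to right: at [0:2] → 'ox'; at [4:5] → 'h'; at [7:8] → 'n'.
`findall` yields the raw match text (3 of them) because the pattern has no groups.

['ox', 'h', 'n']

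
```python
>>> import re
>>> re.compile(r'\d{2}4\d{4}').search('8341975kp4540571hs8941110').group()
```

'8341975'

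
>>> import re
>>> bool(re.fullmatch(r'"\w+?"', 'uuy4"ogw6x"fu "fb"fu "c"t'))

`re.fullmatch` requires the pattern to consume the entire string.
Here the string isn't matched end-to-end, so the call returns None, and `bool(None)` is False.

False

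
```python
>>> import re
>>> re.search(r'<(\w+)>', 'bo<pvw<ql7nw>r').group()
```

'<ql7nw>'

`re.search` scans for the first position where the pattern succeeds.
The match spans [6:13] → '<ql7nw>'.
Captured: group 1 = 'ql7nw'.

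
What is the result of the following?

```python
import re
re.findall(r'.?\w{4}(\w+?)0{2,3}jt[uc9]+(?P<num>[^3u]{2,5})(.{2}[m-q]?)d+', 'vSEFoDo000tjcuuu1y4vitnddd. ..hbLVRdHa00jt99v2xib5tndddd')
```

[('RdHa', 'v2xib', '5tn')]

The pattern matches optionally any character, then exactly 4 of a word character; then one or more of a word character (lazy) (captured); then 2 to 3 of a literal '0', then the literal 'jt', then one or more of one of [uc9]; then 2 to 5 of any character except [3u] (captured as 'num'); then exactly 2 of any character, then optionally a character in [m-q] (captured); then one or more of a literal 'd'.
Scanning left to right: at [29:56] match '.hbLVRdHa00jt99v2xib5tndddd', groups = ('RdHa', 'v2xib', '5tn').
`findall` packs the 3 group values into a tuple for every match.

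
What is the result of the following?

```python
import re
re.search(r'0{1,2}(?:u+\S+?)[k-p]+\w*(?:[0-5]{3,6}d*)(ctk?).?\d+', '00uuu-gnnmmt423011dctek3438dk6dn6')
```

Here no position works, so the call returns None.

None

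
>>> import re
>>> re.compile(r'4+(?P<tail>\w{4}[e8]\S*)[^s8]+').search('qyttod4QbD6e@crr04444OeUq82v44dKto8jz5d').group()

'4QbD6e@crr04444OeUq82v44dKto8jz5d'

This matches one or more of a literal '4'; then exactly 4 of a word character, then one of [e8], then zero or more of a non-whitespace character (captured as 'tail'); then one or more of any character except [s8].
Unlike `match`, `search` isn't anchored — it looks for the pattern anywhere in the string.
The match spans [6:39] → '4QbD6e@crr04444OeUq82v44dKto8jz5d'.
Captured: group 1 = 'QbD6e@crr04444OeUq82v44dKto8jz5'.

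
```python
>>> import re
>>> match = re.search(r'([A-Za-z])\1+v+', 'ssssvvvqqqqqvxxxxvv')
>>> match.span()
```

(0, 7)

After group 1 captures some text, `\1` only succeeds where that same text appears again.
The match spans [0:7] → 'ssssvvv'.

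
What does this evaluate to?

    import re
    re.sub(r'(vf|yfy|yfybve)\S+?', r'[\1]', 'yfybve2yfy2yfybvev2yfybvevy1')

Alternation isn't longest-match — the leftmost alternative that fits at this position is chosen.
`\1` in the replacement pulls in group 1's text for each match.

'[yfy]ve2[yfy][yfy]vev2[yfy]vevy1'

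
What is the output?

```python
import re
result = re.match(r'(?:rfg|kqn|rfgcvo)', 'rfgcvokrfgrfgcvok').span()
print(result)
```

Branches in `(...|...)` are attempted left-to-right; the first branch that allows the whole pattern to succeed is taken.
`re.match` won't scan ahead — the pattern has to work from the very first character.
The match spans [0:3] → 'rfg'.

(0, 3)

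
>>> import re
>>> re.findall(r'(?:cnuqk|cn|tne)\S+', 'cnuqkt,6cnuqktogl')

With no groups in the pattern, `findall` gives back each whole match — 1 here.

['cnuqkt,6cnuqktogl']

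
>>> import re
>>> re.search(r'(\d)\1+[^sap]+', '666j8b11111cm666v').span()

(0, 17)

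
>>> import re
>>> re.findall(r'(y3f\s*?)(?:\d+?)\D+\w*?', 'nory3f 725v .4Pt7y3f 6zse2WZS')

Pattern: the literal 'y3f', then zero or more of whitespace (lazy) (captured); then one or more of a digit (lazy) (non-capturing group); then one or more of a non-digit, then zero or more of a word character (lazy).
With the lazy modifier that quantifier settles for the fewest repetitions that let the rest of the pattern succeed (the atoms after it are unaffected and can still be greedy).
Matches: at [3:13] match 'y3f 725v .', group 1 = 'y3f '; at [17:25] match 'y3f 6zse', group 1 = 'y3f '.
`findall` collects group 1 from each match (2 total).

['y3f ', 'y3f ']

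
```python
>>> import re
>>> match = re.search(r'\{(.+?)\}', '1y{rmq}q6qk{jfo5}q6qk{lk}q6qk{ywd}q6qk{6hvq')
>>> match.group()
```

Because the quantifier is non-greedy, it stops expanding at the earliest point where the rest of the pattern can succeed.
The match spans [2:7] → '{rmq}'.

'{rmq}'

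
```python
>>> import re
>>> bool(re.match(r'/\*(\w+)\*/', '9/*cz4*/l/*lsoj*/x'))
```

False

`match` is anchored at position 0; if the pattern doesn't fit there, it returns None.
Here the pattern fails at index 0, so the call returns None, and `bool(None)` is False.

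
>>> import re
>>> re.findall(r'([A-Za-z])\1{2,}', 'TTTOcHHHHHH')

['T', 'H']

The backreference `\1` re-matches whatever the first group consumed, character for character.
Matches: at [0:3] match 'TTT', group 1 = 'T'; at [5:11] match 'HHHHHH', group 1 = 'H'.
One capturing group, so `findall` returns just the captured substring from each match — 2 in all.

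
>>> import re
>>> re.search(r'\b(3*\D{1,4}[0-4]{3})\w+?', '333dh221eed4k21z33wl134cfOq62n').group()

This matches a word boundary (`\b`, zero-width); then zero or more of the literal '3', then 1 to 4 of a non-digit, then exactly 3 of a character in [0-4] (captured); then one or more of a word character (lazy).
`re.search` scans for the first position where the pattern succeeds.
The match spans [0:9] → '333dh221e'.
Captured: group 1 = '333dh221'.

'333dh221e'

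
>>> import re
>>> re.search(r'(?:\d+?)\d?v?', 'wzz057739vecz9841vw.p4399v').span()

(3, 5)

This matches one or more of a digit (lazy) (non-capturing group); then optionally a digit, then optionally the literal 'v'.
A `+?`/`*?`/`{m,n}?` starts at its minimum and grows only as far as needed for what follows to match.
`search` walks the string left to right and returns the first match it finds.
The match spans [3:5] → '05'.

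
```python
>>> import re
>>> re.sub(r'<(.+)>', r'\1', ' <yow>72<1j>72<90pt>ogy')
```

' yow>72<1j>72<90ptogy'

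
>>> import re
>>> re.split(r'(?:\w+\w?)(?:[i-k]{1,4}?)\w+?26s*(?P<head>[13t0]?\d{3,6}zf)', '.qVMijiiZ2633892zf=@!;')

['.', '33892zf', '=@!;']

Pattern: one or more of a word character, then optionally a word character (non-capturing group); then 1 to 4 of a character in [i-k] (lazy) (non-capturing group); then one or more of a word character (lazy); then the literal '26', then zero or more of a literal 's'; then optionally one of [13t0], then 3 to 6 of a digit, then the literal 'zf' (captured as 'head').
Matches to split on: at [1:18] → 'qVMijiiZ2633892zf'.
`re.split` interleaves the captured-group text with the surrounding fragments.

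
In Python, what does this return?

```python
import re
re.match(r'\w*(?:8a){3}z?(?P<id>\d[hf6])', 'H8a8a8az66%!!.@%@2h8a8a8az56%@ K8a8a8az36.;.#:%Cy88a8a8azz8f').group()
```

'H8a8a8az66'

The pattern matches zero or more of a word character, then the literal '8a' repeated 3 times, then optionally a literal 'z'; then a digit, then one of [hf6] (captured as 'id').
With `match`, the pattern is implicitly anchored at the beginning.
The match spans [0:10] → 'H8a8a8az66'.
Captured: group 1 = '66'.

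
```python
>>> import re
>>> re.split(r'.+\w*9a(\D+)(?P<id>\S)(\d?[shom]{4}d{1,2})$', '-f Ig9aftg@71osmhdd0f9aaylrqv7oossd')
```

Pattern: one or more of any character, then zero or more of a word character, then the literal '9a'; then one or more of a non-digit (captured); then a non-whitespace character (captured as 'id'); then optionally a digit, then exactly 4 of one of [shom], then 1 to 2 of a literal 'd' (captured); then anchored at the end.
Matches to split on: at [0:35] → '-f Ig9aftg@71osmhdd0f9aaylrqv7oossd'.
Because the pattern has a capturing group, `split` also inserts each captured text between the pieces.

['', 'aylrqv', '7', 'oossd', '']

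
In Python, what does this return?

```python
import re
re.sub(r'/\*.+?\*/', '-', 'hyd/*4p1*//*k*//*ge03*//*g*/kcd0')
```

'hyd----kcd0'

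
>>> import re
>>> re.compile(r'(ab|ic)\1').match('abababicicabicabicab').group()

'abab'

With `match`, the pattern is implicitly anchored at the beginning.
The match spans [0:4] → 'abab'.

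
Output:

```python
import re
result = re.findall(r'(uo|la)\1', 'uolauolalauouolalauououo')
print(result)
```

['la', 'uo', 'la', 'uo']

After group 1 captures some text, `\1` only succeeds where that same text appears again.
`findall` collects group 1 from each match (4 total).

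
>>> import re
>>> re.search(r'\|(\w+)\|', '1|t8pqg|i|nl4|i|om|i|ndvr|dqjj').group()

`re.search` tries every starting position until one works.
The match spans [1:8] → '|t8pqg|'.
Captured: group 1 = 't8pqg'.

'|t8pqg|'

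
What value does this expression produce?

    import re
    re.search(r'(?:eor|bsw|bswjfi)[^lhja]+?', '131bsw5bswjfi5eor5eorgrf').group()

'bsw5'

`search` walks the string left to right and returns the first match it finds.
The match spans [3:7] → 'bsw5'.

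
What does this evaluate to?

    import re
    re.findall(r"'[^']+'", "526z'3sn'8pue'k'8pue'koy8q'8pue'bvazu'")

Scanning left to right: at [4:9] → "'3sn'"; at [13:16] → "'k'"; at [20:27] → "'koy8q'"; at [31:38] → "'bvazu'".
`findall` yields the raw match text (4 of them) because the pattern has no groups.

["'3sn'", "'k'", "'koy8q'", "'bvazu'"]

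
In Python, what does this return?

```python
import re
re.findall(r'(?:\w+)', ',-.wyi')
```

The pattern matches one or more of a word character (non-capturing group).
Matches: at [3:6] → 'wyi'.
Since nothing is captured, `findall` lists the 1 matched substring directly.

['wyi']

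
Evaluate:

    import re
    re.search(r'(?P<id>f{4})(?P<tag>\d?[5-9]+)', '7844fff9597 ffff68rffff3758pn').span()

(12, 18)

The pattern matches exactly 4 of a literal 'f' (captured as 'id'); then optionally a digit, then one or more of a character in [5-9] (captured as 'tag').
`re.search` tries every starting position until one works.
The match spans [12:18] → 'ffff68'.
Captured: group 1 = 'ffff', group 2 = '68'.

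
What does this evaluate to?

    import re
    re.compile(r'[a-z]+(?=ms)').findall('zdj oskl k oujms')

Lookahead/lookbehind check context without consuming it, so the matched span excludes the asserted characters.
Since nothing is captured, `findall` lists the 1 matched substring directly.

['ouj']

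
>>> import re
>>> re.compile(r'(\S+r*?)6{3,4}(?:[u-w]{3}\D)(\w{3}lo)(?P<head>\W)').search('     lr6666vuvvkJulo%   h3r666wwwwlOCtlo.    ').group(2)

'kJulo'

Pattern: one or more of a non-whitespace character, then zero or more of a literal 'r' (lazy) (captured); then 3 to 4 of a literal '6'; then exactly 3 of a character in [u-w], then a non-digit (non-capturing group); then exactly 3 of a word character, then the literal 'lo' (captured); then a non-word character (captured as 'head').
`re.search` scans for the first position where the pattern succeeds.
The match spans [5:21] → 'lr6666vuvvkJulo%'.
Captured: group 1 = 'lr6', group 2 = 'kJulo', group 3 = '%'.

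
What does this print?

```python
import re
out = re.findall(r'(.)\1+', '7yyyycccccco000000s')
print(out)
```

After group 1 captures some text, `\1` only succeeds where that same text appears again.
With a single group, `findall` returns only what that group captured — 3 items.

['y', 'c', '0']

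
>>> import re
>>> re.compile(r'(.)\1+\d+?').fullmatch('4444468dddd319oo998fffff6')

None

`re.fullmatch` is like wrapping the pattern in `^…$` (in single-line mode).
Here there's no way to consume every character, so the call returns None.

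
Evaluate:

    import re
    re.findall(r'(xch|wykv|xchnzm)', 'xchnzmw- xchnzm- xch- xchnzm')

['xch', 'xch', 'xch', 'xch']

`|` is ordered: at each position the engine commits to the first alternative that works.
`findall` collects group 1 from each match (4 total).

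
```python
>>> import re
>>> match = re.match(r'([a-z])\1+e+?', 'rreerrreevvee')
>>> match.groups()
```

('r',)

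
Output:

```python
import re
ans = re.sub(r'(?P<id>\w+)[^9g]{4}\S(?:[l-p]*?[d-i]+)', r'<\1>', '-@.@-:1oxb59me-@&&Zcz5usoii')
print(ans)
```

Each match is replaced using the text its own group 1 captured.

-@.@-:<1>-@&&<Zcz>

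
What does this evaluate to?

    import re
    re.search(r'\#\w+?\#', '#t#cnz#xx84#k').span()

(0, 3)

`re.search` scans for the first position where the pattern succeeds.
The match spans [0:3] → '#t#'.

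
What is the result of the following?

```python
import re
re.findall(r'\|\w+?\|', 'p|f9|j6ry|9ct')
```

['|f9|']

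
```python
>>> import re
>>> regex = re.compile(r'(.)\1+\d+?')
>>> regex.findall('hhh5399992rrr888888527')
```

['h', '9', 'r', '8']

The backreference `\1` re-matches whatever the first group consumed, character for character.
Walking the string: at [0:4] match 'hhh5', group 1 = 'h'; at [5:10] match '99992', group 1 = '9'; at [10:14] match 'rrr8', group 1 = 'r'; at [14:20] match '888885', group 1 = '8'.
Because there's exactly one group, `findall` drops the full match and keeps group 1 from each hit.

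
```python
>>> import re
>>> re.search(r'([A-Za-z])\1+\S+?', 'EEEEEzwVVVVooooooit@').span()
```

`\1` is not a pattern — it's the concrete string captured by group 1, re-applied verbatim.
The match spans [0:6] → 'EEEEEz'.

(0, 6)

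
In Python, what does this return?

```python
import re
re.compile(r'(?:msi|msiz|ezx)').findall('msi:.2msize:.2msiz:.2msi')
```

['msi', 'msi', 'msi', 'msi']

Alternation tries branches left to right and keeps the first one that lets the overall match succeed at that position.
Matches: at [0:3] → 'msi'; at [6:9] → 'msi'; at [14:17] → 'msi'; at [21:24] → 'msi'.
No capturing groups, so `findall` returns the 4 full match strings.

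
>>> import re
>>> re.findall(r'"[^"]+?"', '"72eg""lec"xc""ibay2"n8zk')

Walking the string: at [0:6] → '"72eg"'; at [6:11] → '"lec"'; at [14:21] → '"ibay2"'.
No capturing groups, so `findall` returns the 3 full match strings.

['"72eg"', '"lec"', '"ibay2"']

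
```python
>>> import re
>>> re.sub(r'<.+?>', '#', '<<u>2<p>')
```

'#2#'

Because the quantifier is non-greedy, it stops expanding at the earliest point where the rest of the pattern can succeed.
Matches: at [0:4] → '<<u>'; at [5:8] → '<p>'.
Every occurrence is swapped for '#'.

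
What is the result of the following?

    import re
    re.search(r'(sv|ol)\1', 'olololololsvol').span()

`\1` has to match the exact text group 1 already captured.
`re.search` tries every starting position until one works.
The match spans [0:4] → 'olol'.
Captured: group 1 = 'ol'.

(0, 4)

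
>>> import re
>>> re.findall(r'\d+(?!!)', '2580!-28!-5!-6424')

A negative assertion filters positions out without eating any characters.
Matches: at [0:3] → '258'; at [6:7] → '2'; at [13:17] → '6424'.
No capturing groups, so `findall` returns the 3 full match strings.

['258', '2', '6424']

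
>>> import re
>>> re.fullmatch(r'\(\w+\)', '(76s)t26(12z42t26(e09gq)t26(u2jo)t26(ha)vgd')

`re.fullmatch` is like wrapping the pattern in `^…$` (in single-line mode).
Here the pattern can't cover the whole string, so the call returns None.

None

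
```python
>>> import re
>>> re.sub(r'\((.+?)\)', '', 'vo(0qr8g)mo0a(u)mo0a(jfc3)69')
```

'vomo0amo0a69'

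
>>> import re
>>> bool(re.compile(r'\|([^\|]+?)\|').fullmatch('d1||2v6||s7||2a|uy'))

False

`re.fullmatch` is like wrapping the pattern in `^…$` (in single-line mode).
Here the pattern can't cover the whole string, so the call returns None, and `bool(None)` is False.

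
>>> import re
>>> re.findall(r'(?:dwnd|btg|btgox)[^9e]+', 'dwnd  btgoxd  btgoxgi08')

['dwnd  btgoxd  btgoxgi08']

Since nothing is captured, `findall` lists the 1 matched substring directly.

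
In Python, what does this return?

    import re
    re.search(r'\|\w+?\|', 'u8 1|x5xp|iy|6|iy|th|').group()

'|x5xp|'

Unlike `match`, `search` isn't anchored — it looks for the pattern anywhere in the string.
The match spans [4:10] → '|x5xp|'.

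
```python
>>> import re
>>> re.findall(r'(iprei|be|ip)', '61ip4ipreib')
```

The regex engine tests alternatives in the order written; an earlier branch that matches wins even if a later one would match more.
Walking the string: at [2:4] match 'ip', group 1 = 'ip'; at [5:10] match 'iprei', group 1 = 'iprei'.
`findall` collects group 1 from each match (2 total).

['ip', 'iprei']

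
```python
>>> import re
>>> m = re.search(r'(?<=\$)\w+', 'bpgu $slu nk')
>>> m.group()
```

The `(?=…)`/`(?<=…)` assertion just peeks at neighbouring text; it doesn't advance the match position.
`re.search` tries every starting position until one works.
The match spans [6:9] → 'slu'.

'slu'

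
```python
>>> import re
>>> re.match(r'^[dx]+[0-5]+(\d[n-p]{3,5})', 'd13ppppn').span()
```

Pattern: anchored at the start of the string; then one or more of one of [dx], then one or more of a character in [0-5]; then a digit, then 3 to 5 of a character in [n-p] (captured).
`re.match` won't scan ahead — the pattern has to work from the very first character.
The match spans [0:8] → 'd13ppppn'.
Captured: group 1 = '3ppppn'.

(0, 8)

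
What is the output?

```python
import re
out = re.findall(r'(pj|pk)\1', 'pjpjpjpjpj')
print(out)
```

['pj', 'pj']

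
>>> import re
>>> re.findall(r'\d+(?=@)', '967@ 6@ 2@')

['967', '6', '2']

Because the assertion is zero-width, the text it checks is not consumed and won't appear in the result.
Scanning left to right: at [0:3] → '967'; at [5:6] → '6'; at [8:9] → '2'.
No capturing groups, so `findall` returns the 3 full match strings.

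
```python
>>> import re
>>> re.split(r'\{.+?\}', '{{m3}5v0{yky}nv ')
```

Because the quantifier is non-greedy, it stops expanding at the earliest point where the rest of the pattern can succeed.
The string is cut at each match, leaving 3 pieces.

['', '5v0', 'nv ']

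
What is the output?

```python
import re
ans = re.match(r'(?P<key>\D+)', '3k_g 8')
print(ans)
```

Pattern: one or more of a non-digit (captured as 'key').
`re.match` only tries the pattern at the start of the string.
Here position 0 doesn't satisfy it, so the call returns None.

None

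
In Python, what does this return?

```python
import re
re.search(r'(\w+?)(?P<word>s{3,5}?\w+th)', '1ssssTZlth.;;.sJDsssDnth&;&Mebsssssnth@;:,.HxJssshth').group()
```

This matches one or more of a word character (lazy) (captured); then 3 to 5 of a literal 's' (lazy), then one or more of a word character, then the literal 'th' (captured as 'word').
`re.search` scans for the first position where the pattern succeeds.
The match spans [0:10] → '1ssssTZlth'.
Captured: group 1 = '1', group 2 = 'ssssTZlth'.

'1ssssTZlth'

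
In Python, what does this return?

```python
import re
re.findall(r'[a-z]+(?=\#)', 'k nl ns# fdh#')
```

['ns', 'fdh']

The lookaround is zero-width — it requires the adjacent text to match without consuming it, so the asserted text isn't part of the match.
Walking the string: at [5:7] → 'ns'; at [9:12] → 'fdh'.
No capturing groups, so `findall` returns the 2 full match strings.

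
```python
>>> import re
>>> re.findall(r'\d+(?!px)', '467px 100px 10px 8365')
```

['46', '10', '1', '8365']

A negative assertion filters positions out without eating any characters.
With no groups in the pattern, `findall` gives back each whole match — 4 here.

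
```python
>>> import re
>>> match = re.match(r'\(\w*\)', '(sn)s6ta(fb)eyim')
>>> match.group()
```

'(sn)'

`match` is anchored at position 0; if the pattern doesn't fit there, it returns None.
The match spans [0:4] → '(sn)'.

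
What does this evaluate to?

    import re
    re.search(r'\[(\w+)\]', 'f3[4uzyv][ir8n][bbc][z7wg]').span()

(2, 9)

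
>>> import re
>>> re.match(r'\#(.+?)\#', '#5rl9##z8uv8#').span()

The `?` after the quantifier makes it lazy — it takes as little as possible before letting the rest of the pattern try.
`match` is anchored at position 0; if the pattern doesn't fit there, it returns None.
The match spans [0:6] → '#5rl9#'.
Captured: group 1 = '5rl9'.

(0, 6)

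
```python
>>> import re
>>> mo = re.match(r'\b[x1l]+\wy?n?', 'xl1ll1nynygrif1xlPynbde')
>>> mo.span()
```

`re.match` won't scan ahead — the pattern has to work from the very first character.
The match spans [0:9] → 'xl1ll1nyn'.

(0, 9)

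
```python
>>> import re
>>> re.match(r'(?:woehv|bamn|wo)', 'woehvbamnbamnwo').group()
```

'woehv'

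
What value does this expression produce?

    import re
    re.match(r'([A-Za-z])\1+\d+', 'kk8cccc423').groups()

('k',)

After group 1 captures some text, `\1` only succeeds where that same text appears again.
`match` is anchored at position 0; if the pattern doesn't fit there, it returns None.
The match spans [0:3] → 'kk8'.
Captured: group 1 = 'k'.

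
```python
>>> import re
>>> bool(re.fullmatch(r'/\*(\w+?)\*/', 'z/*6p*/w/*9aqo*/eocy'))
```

False

`fullmatch` succeeds only if the pattern covers the string from start to end.
Here the string isn't matched end-to-end, so the call returns None, and `bool(None)` is False.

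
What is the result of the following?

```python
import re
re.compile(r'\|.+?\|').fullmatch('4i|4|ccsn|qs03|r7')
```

`fullmatch` succeeds only if the pattern covers the string from start to end.
Here there's no way to consume every character, so the call returns None.

None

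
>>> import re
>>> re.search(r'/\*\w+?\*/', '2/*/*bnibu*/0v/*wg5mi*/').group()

'/*bnibu*/'

Unlike `match`, `search` isn't anchored — it looks for the pattern anywhere in the string.
The match spans [3:12] → '/*bnibu*/'.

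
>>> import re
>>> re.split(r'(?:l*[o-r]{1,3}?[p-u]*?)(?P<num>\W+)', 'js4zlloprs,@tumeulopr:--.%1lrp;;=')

['js4z', ',@', 'tumeu', ':--.%', '1', ';;=', '']

The pattern matches zero or more of the literal 'l', then 1 to 3 of a character in [o-r] (lazy), then zero or more of a character in [p-u] (lazy) (non-capturing group); then one or more of a non-word character (captured as 'num').
Matches to split on: at [4:12] → 'lloprs,@'; at [17:26] → 'lopr:--.%'; at [27:33] → 'lrp;;='.
`re.split` interleaves the captured-group text with the surrounding fragments.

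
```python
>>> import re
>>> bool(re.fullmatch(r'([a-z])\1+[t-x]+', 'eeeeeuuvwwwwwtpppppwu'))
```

False

`fullmatch` succeeds only if the pattern covers the string from start to end.
Here there's no way to consume every character, so the call returns None, and `bool(None)` is False.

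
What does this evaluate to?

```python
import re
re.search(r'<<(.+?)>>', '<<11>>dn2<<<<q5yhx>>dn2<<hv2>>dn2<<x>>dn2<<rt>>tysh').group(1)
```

'11'

Lazy quantifiers expand one character at a time until the remainder of the pattern can match.
`re.search` scans for the first position where the pattern succeeds.
The match spans [0:6] → '<<11>>'.
Captured: group 1 = '11'.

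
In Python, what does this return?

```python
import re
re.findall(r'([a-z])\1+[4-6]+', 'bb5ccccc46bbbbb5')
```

`\1` is not a pattern — it's the concrete string captured by group 1, re-applied verbatim.
With a single group, `findall` returns only what that group captured — 3 items.

['b', 'c', 'b']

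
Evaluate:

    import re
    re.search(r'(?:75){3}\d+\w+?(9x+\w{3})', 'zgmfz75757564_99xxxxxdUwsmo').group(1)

The match spans [5:24] → '75757564_99xxxxxdUw'.
Captured: group 1 = '9xxxxxdUw'.

'9xxxxxdUw'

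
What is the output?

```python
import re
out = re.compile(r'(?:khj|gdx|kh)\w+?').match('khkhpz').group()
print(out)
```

khk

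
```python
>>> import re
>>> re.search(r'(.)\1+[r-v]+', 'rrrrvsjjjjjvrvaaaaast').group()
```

'rrrrvs'

The backreference `\1` re-matches whatever the first group consumed, character for character.
`re.search` scans for the first position where the pattern succeeds.
The match spans [0:6] → 'rrrrvs'.
Captured: group 1 = 'r'.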